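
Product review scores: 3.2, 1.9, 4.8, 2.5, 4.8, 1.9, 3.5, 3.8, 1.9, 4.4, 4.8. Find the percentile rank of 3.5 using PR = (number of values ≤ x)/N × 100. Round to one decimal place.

54.5

N = 11.
Strictly below 3.5: 5. Equal to 3.5: 1.
PR = 6/11 × 100 = 54.5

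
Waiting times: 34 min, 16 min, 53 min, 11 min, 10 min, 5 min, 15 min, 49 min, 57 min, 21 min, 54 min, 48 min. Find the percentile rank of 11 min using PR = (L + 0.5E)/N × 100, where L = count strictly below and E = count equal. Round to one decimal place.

20.8

N = 12.
Strictly below 11: 2. Equal to 11: 1.
PR = (2 + 0.5·1)/12 × 100 = 20.8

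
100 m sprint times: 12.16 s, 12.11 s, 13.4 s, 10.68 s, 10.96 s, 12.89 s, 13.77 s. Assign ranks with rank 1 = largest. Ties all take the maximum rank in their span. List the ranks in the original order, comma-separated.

Sorted (descending): 13.77, 13.4, 12.89, 12.16, 12.11, 10.96, 10.68
No ties — each value takes its position as its rank.

4, 5, 2, 7, 6, 3, 1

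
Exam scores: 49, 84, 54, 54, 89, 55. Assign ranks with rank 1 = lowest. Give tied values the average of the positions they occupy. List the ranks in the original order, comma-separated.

1, 5, 2.5, 2.5, 6, 4

Sorted (ascending): 49, 54, 54, 55, 84, 89
The 2 values of 54 occupy positions 2–3 → average rank (2+3)/2 = 2.5.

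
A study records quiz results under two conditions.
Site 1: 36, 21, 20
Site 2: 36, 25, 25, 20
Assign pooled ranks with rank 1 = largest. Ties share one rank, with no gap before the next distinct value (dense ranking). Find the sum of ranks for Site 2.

Sorted (descending): 36, 36, 25, 25, 21, 20, 20
The 2 values of 36 share dense rank 1.
The 2 values of 25 share dense rank 2.
The 2 values of 20 share dense rank 4.
Remaining distinct values take the next consecutive integers.
Site 2 values → pooled ranks: 36→1, 25→2, 25→2, 20→4
Rank sum = 1 + 2 + 2 + 4 = 9

9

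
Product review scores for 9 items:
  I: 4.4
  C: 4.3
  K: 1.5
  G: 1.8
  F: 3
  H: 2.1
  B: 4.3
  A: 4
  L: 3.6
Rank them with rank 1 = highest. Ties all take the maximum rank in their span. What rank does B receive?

Sorted (descending): 4.4, 4.3, 4.3, 4, 3.6, 3, 2.1, 1.8, 1.5
The 2 values of 4.3 occupy positions 2–3 → each gets rank 3.
B has value 4.3 → rank 3.

3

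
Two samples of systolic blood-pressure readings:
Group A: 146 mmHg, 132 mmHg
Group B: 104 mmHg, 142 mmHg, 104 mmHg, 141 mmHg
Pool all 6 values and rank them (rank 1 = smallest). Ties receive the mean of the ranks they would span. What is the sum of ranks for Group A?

Sorted (ascending): 104, 104, 132, 141, 142, 146
The 2 values of 104 occupy positions 1–2 → average rank (1+2)/2 = 1.5.
Group A values → pooled ranks: 146→6, 132→3
Rank sum = 6 + 3 = 9

9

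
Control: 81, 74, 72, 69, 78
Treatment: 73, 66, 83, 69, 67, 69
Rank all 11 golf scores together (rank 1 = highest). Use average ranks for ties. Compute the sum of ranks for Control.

Sorted (descending): 83, 81, 78, 74, 73, 72, 69, 69, 69, 67, 66
The 3 values of 69 occupy positions 7–9 → average rank 8.
Control values → pooled ranks: 81→2, 74→4, 72→6, 69→8, 78→3
Rank sum = 2 + 4 + 6 + 8 + 3 = 23

23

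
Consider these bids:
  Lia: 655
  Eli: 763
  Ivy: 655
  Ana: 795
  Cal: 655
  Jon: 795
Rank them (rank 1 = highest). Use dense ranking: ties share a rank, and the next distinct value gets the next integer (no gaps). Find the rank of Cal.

Sorted (descending): 795, 795, 763, 655, 655, 655
The 2 values of 795 share dense rank 1.
The 3 values of 655 share dense rank 3.
Remaining distinct values take the next consecutive integers.
Cal has value 655 → rank 3.

3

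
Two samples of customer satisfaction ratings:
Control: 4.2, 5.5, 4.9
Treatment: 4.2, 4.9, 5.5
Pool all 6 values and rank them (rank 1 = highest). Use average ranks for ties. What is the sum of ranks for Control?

10.5

Sorted (descending): 5.5, 5.5, 4.9, 4.9, 4.2, 4.2
The 2 values of 5.5 occupy positions 1–2 → average rank (1+2)/2 = 1.5.
The 2 values of 4.9 occupy positions 3–4 → average rank (3+4)/2 = 3.5.
The 2 values of 4.2 occupy positions 5–6 → average rank (5+6)/2 = 5.5.
Control values → pooled ranks: 4.2→5.5, 5.5→1.5, 4.9→3.5
Rank sum = 5.5 + 1.5 + 3.5 = 10.5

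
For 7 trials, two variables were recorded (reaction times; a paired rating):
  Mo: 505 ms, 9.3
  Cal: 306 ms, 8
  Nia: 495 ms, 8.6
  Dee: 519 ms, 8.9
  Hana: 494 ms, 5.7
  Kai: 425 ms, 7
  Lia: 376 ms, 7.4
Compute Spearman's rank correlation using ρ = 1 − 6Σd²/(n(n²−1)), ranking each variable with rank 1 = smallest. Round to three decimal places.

Ranks of variable 1: 6, 1, 5, 7, 4, 3, 2
Ranks of variable 2: 7, 4, 5, 6, 1, 2, 3
d = r₁ − r₂: -1, -3, 0, 1, 3, 1, -1
d²: 1, 9, 0, 1, 9, 1, 1; Σd² = 22
ρ = 1 − 6·22/(7·48) = 1 − 132/336 = 0.607

0.607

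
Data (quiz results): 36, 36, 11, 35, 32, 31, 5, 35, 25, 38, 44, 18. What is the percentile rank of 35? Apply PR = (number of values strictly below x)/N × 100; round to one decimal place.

50.0

N = 12.
Strictly below 35: 6. Equal to 35: 2.
PR = 6/12 × 100 = 50.0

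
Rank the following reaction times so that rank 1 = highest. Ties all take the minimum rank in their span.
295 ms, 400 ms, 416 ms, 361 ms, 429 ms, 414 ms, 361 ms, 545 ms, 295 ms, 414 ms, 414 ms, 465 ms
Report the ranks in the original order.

11, 8, 4, 9, 3, 5, 9, 1, 11, 5, 5, 2

Sorted (descending): 545, 465, 429, 416, 414, 414, 414, 400, 361, 361, 295, 295
The 3 values of 414 occupy positions 5–7 → each gets rank 5.
The 2 values of 361 occupy positions 9–10 → each gets rank 9.
The 2 values of 295 occupy positions 11–12 → each gets rank 11.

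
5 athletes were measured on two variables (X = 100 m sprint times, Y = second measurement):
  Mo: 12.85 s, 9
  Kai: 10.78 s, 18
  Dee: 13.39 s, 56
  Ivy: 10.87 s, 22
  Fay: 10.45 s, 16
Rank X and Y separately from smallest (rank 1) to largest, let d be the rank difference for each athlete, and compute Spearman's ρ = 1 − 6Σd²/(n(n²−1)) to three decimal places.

Ranks of variable 1: 4, 2, 5, 3, 1
Ranks of variable 2: 1, 3, 5, 4, 2
d = r₁ − r₂: 3, -1, 0, -1, -1
d²: 9, 1, 0, 1, 1; Σd² = 12
ρ = 1 − 6·12/(5·24) = 1 − 72/120 = 0.400

0.400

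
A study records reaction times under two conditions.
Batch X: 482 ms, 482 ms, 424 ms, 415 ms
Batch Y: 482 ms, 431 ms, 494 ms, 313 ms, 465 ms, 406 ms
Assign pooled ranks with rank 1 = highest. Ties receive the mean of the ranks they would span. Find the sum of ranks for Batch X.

Sorted (descending): 494, 482, 482, 482, 465, 431, 424, 415, 406, 313
The 3 values of 482 occupy positions 2–4 → average rank 3.
Batch X values → pooled ranks: 482→3, 482→3, 424→7, 415→8
Rank sum = 3 + 3 + 7 + 8 = 21

21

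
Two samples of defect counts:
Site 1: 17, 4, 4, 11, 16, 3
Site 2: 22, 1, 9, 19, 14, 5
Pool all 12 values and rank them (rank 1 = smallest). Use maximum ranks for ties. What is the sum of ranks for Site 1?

Sorted (ascending): 1, 3, 4, 4, 5, 9, 11, 14, 16, 17, 19, 22
The 2 values of 4 occupy positions 3–4 → each gets rank 4.
Site 1 values → pooled ranks: 17→10, 4→4, 4→4, 11→7, 16→9, 3→2
Rank sum = 10 + 4 + 4 + 7 + 9 + 2 = 36

36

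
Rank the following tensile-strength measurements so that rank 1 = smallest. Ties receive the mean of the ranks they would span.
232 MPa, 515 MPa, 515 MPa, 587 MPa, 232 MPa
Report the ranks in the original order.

Sorted (ascending): 232, 232, 515, 515, 587
The 2 values of 232 occupy positions 1–2 → average rank (1+2)/2 = 1.5.
The 2 values of 515 occupy positions 3–4 → average rank (3+4)/2 = 3.5.

1.5, 3.5, 3.5, 5, 1.5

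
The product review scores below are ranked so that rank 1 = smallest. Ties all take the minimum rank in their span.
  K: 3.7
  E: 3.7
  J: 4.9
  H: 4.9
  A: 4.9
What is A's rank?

Sorted (ascending): 3.7, 3.7, 4.9, 4.9, 4.9
The 2 values of 3.7 occupy positions 1–2 → each gets rank 1.
The 3 values of 4.9 occupy positions 3–5 → each gets rank 3.
A has value 4.9 → rank 3.

3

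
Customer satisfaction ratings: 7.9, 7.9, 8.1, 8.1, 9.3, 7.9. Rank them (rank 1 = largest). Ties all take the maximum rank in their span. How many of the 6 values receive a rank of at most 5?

Sorted (descending): 9.3, 8.1, 8.1, 7.9, 7.9, 7.9
The 2 values of 8.1 occupy positions 2–3 → each gets rank 3.
The 3 values of 7.9 occupy positions 4–6 → each gets rank 6.
Ranks ≤ 5: {1, 3, 3} → 3 values.

3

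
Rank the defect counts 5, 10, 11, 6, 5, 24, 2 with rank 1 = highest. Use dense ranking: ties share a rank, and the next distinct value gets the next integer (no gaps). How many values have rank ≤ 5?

6

Sorted (descending): 24, 11, 10, 6, 5, 5, 2
The 2 values of 5 share dense rank 5.
Remaining distinct values take the next consecutive integers.
Ranks ≤ 5: {1, 2, 3, 4, 5, 5} → 6 values.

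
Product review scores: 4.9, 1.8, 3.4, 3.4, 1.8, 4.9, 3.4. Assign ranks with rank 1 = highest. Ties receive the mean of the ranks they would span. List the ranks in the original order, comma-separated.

Sorted (descending): 4.9, 4.9, 3.4, 3.4, 3.4, 1.8, 1.8
The 2 values of 4.9 occupy positions 1–2 → average rank (1+2)/2 = 1.5.
The 3 values of 3.4 occupy positions 3–5 → average rank 4.
The 2 values of 1.8 occupy positions 6–7 → average rank (6+7)/2 = 6.5.

1.5, 6.5, 4, 4, 6.5, 1.5, 4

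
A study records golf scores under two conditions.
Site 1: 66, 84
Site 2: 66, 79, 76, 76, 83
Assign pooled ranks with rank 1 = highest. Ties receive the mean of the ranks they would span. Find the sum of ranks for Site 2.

20.5

Sorted (descending): 84, 83, 79, 76, 76, 66, 66
The 2 values of 76 occupy positions 4–5 → average rank (4+5)/2 = 4.5.
The 2 values of 66 occupy positions 6–7 → average rank (6+7)/2 = 6.5.
Site 2 values → pooled ranks: 66→6.5, 79→3, 76→4.5, 76→4.5, 83→2
Rank sum = 6.5 + 3 + 4.5 + 4.5 + 2 = 20.5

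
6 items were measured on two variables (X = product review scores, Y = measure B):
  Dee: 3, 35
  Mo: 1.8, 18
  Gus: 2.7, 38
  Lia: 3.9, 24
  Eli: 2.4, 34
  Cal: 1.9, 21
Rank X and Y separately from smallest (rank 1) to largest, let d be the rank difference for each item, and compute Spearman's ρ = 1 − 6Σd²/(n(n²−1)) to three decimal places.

0.600

Ranks of variable 1: 5, 1, 4, 6, 3, 2
Ranks of variable 2: 5, 1, 6, 3, 4, 2
d = r₁ − r₂: 0, 0, -2, 3, -1, 0
d²: 0, 0, 4, 9, 1, 0; Σd² = 14
ρ = 1 − 6·14/(6·35) = 1 − 84/210 = 0.600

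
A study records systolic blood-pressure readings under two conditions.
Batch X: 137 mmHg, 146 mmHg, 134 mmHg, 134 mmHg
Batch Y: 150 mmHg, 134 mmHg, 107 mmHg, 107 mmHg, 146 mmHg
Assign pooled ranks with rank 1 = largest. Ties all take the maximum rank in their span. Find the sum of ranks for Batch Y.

Sorted (descending): 150, 146, 146, 137, 134, 134, 134, 107, 107
The 2 values of 146 occupy positions 2–3 → each gets rank 3.
The 3 values of 134 occupy positions 5–7 → each gets rank 7.
The 2 values of 107 occupy positions 8–9 → each gets rank 9.
Batch Y values → pooled ranks: 150→1, 134→7, 107→9, 107→9, 146→3
Rank sum = 1 + 7 + 9 + 9 + 3 = 29

29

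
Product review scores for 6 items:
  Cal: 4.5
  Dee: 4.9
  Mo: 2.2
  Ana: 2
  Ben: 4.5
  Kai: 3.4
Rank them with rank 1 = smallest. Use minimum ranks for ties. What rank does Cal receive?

4

Sorted (ascending): 2, 2.2, 3.4, 4.5, 4.5, 4.9
The 2 values of 4.5 occupy positions 4–5 → each gets rank 4.
Cal has value 4.5 → rank 4.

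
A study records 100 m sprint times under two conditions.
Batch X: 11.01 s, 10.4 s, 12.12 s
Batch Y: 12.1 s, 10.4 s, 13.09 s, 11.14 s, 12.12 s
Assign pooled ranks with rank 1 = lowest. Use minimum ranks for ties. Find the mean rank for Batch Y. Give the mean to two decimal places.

4.80

Sorted (ascending): 10.4, 10.4, 11.01, 11.14, 12.1, 12.12, 12.12, 13.09
The 2 values of 10.4 occupy positions 1–2 → each gets rank 1.
The 2 values of 12.12 occupy positions 6–7 → each gets rank 6.
Batch Y values → pooled ranks: 12.1→5, 10.4→1, 13.09→8, 11.14→4, 12.12→6
Mean rank = (5 + 1 + 8 + 4 + 6) / 5 = 4.80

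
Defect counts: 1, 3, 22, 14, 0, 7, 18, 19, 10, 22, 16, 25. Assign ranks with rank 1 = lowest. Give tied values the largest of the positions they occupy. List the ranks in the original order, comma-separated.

2, 3, 11, 6, 1, 4, 8, 9, 5, 11, 7, 12

Sorted (ascending): 0, 1, 3, 7, 10, 14, 16, 18, 19, 22, 22, 25
The 2 values of 22 occupy positions 10–11 → each gets rank 11.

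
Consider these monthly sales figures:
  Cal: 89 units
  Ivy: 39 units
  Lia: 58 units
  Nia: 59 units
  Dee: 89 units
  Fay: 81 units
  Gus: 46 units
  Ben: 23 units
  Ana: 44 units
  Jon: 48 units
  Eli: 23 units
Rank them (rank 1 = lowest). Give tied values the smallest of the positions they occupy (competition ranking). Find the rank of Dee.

10

Sorted (ascending): 23, 23, 39, 44, 46, 48, 58, 59, 81, 89, 89
The 2 values of 23 occupy positions 1–2 → each gets rank 1.
The 2 values of 89 occupy positions 10–11 → each gets rank 10.
Dee has value 89 units → rank 10.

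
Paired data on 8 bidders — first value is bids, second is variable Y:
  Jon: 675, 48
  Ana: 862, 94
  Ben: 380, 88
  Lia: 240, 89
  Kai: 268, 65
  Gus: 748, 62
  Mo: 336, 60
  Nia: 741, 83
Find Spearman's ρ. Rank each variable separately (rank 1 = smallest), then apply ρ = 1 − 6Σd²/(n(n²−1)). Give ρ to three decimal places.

0.071

Ranks of variable 1: 5, 8, 4, 1, 2, 7, 3, 6
Ranks of variable 2: 1, 8, 6, 7, 4, 3, 2, 5
d = r₁ − r₂: 4, 0, -2, -6, -2, 4, 1, 1
d²: 16, 0, 4, 36, 4, 16, 1, 1; Σd² = 78
ρ = 1 − 6·78/(8·63) = 1 − 468/504 = 0.071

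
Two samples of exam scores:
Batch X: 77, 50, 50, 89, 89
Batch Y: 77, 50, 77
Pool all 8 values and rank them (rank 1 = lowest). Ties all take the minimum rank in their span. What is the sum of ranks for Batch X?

Sorted (ascending): 50, 50, 50, 77, 77, 77, 89, 89
The 3 values of 50 occupy positions 1–3 → each gets rank 1.
The 3 values of 77 occupy positions 4–6 → each gets rank 4.
The 2 values of 89 occupy positions 7–8 → each gets rank 7.
Batch X values → pooled ranks: 77→4, 50→1, 50→1, 89→7, 89→7
Rank sum = 4 + 1 + 1 + 7 + 7 = 20

20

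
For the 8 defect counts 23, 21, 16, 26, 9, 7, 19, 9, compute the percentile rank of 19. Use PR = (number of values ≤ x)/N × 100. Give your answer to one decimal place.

62.5

N = 8.
Strictly below 19: 4. Equal to 19: 1.
PR = 5/8 × 100 = 62.5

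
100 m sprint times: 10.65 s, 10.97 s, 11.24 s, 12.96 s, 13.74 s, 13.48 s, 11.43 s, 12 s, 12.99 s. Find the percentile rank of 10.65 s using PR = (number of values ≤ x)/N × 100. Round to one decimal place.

11.1

N = 9.
Strictly below 10.65: 0. Equal to 10.65: 1.
PR = 1/9 × 100 = 11.1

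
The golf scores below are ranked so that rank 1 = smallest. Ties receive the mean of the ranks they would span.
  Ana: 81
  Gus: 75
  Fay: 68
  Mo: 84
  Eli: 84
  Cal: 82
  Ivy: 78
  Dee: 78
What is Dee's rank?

3.5

Sorted (ascending): 68, 75, 78, 78, 81, 82, 84, 84
The 2 values of 78 occupy positions 3–4 → average rank (3+4)/2 = 3.5.
The 2 values of 84 occupy positions 7–8 → average rank (7+8)/2 = 7.5.
Dee has value 78 → rank 3.5.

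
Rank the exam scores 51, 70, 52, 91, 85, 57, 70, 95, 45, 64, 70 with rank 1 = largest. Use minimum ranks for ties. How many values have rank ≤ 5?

Sorted (descending): 95, 91, 85, 70, 70, 70, 64, 57, 52, 51, 45
The 3 values of 70 occupy positions 4–6 → each gets rank 4.
Ranks ≤ 5: {1, 2, 3, 4, 4, 4} → 6 values.

6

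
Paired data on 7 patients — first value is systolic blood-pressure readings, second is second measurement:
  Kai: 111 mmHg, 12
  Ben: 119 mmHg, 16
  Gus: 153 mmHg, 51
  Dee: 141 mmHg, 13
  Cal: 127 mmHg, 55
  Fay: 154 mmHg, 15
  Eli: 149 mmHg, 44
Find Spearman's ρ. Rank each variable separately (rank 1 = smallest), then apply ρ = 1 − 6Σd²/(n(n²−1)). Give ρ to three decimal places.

Ranks of variable 1: 1, 2, 6, 4, 3, 7, 5
Ranks of variable 2: 1, 4, 6, 2, 7, 3, 5
d = r₁ − r₂: 0, -2, 0, 2, -4, 4, 0
d²: 0, 4, 0, 4, 16, 16, 0; Σd² = 40
ρ = 1 − 6·40/(7·48) = 1 − 240/336 = 0.286

0.286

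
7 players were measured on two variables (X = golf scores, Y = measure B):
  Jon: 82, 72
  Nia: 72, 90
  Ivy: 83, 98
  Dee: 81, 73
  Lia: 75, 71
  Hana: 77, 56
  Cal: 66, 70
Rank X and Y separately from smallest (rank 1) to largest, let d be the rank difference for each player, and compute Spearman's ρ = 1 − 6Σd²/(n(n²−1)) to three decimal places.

Ranks of variable 1: 6, 2, 7, 5, 3, 4, 1
Ranks of variable 2: 4, 6, 7, 5, 3, 1, 2
d = r₁ − r₂: 2, -4, 0, 0, 0, 3, -1
d²: 4, 16, 0, 0, 0, 9, 1; Σd² = 30
ρ = 1 − 6·30/(7·48) = 1 − 180/336 = 0.464

0.464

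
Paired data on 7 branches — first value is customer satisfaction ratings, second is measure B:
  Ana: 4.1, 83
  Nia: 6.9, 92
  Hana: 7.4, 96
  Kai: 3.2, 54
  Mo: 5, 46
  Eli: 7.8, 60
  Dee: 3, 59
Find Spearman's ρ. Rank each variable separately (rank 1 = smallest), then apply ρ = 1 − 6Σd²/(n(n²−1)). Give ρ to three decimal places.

0.500

Ranks of variable 1: 3, 5, 6, 2, 4, 7, 1
Ranks of variable 2: 5, 6, 7, 2, 1, 4, 3
d = r₁ − r₂: -2, -1, -1, 0, 3, 3, -2
d²: 4, 1, 1, 0, 9, 9, 4; Σd² = 28
ρ = 1 − 6·28/(7·48) = 1 − 168/336 = 0.500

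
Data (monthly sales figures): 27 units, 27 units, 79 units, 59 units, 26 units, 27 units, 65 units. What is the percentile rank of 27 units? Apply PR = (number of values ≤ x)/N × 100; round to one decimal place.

N = 7.
Strictly below 27: 1. Equal to 27: 3.
PR = 4/7 × 100 = 57.1

57.1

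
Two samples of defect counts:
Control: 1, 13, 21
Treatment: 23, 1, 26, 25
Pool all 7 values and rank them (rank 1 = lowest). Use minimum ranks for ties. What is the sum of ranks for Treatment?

Sorted (ascending): 1, 1, 13, 21, 23, 25, 26
The 2 values of 1 occupy positions 1–2 → each gets rank 1.
Treatment values → pooled ranks: 23→5, 1→1, 26→7, 25→6
Rank sum = 5 + 1 + 7 + 6 = 19

19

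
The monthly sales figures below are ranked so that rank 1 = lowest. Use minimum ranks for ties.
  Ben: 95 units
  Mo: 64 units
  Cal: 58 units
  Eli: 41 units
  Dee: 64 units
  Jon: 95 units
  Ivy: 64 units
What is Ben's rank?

6

Sorted (ascending): 41, 58, 64, 64, 64, 95, 95
The 3 values of 64 occupy positions 3–5 → each gets rank 3.
The 2 values of 95 occupy positions 6–7 → each gets rank 6.
Ben has value 95 units → rank 6.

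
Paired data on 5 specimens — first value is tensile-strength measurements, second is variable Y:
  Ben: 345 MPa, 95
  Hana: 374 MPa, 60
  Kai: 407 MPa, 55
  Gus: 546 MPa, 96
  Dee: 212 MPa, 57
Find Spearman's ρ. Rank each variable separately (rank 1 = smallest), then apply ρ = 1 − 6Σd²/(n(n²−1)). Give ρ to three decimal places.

Ranks of variable 1: 2, 3, 4, 5, 1
Ranks of variable 2: 4, 3, 1, 5, 2
d = r₁ − r₂: -2, 0, 3, 0, -1
d²: 4, 0, 9, 0, 1; Σd² = 14
ρ = 1 − 6·14/(5·24) = 1 − 84/120 = 0.300

0.300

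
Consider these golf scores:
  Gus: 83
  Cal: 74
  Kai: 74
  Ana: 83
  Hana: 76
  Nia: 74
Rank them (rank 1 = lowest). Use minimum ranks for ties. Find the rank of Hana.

Sorted (ascending): 74, 74, 74, 76, 83, 83
The 3 values of 74 occupy positions 1–3 → each gets rank 1.
The 2 values of 83 occupy positions 5–6 → each gets rank 5.
Hana has value 76 → rank 4.

4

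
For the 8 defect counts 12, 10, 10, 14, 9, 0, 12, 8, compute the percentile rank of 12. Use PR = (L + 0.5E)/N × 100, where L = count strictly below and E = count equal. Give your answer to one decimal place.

75.0

N = 8.
Strictly below 12: 5. Equal to 12: 2.
PR = (5 + 0.5·2)/8 × 100 = 75.0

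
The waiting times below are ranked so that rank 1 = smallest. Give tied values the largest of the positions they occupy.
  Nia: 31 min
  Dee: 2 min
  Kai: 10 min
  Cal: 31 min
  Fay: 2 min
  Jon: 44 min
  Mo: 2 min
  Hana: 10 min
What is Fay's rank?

3

Sorted (ascending): 2, 2, 2, 10, 10, 31, 31, 44
The 3 values of 2 occupy positions 1–3 → each gets rank 3.
The 2 values of 10 occupy positions 4–5 → each gets rank 5.
The 2 values of 31 occupy positions 6–7 → each gets rank 7.
Fay has value 2 min → rank 3.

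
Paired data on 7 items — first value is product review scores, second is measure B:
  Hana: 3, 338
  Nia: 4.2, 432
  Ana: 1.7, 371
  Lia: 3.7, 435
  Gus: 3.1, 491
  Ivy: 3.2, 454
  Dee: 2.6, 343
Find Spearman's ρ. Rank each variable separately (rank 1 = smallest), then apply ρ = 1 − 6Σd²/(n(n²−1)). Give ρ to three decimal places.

Ranks of variable 1: 3, 7, 1, 6, 4, 5, 2
Ranks of variable 2: 1, 4, 3, 5, 7, 6, 2
d = r₁ − r₂: 2, 3, -2, 1, -3, -1, 0
d²: 4, 9, 4, 1, 9, 1, 0; Σd² = 28
ρ = 1 − 6·28/(7·48) = 1 − 168/336 = 0.500

0.500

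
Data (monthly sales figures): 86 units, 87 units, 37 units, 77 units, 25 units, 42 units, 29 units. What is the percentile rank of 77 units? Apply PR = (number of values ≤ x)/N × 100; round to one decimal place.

71.4

N = 7.
Strictly below 77: 4. Equal to 77: 1.
PR = 5/7 × 100 = 71.4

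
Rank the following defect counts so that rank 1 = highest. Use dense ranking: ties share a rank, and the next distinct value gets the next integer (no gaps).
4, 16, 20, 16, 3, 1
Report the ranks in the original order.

Sorted (descending): 20, 16, 16, 4, 3, 1
The 2 values of 16 share dense rank 2.
Remaining distinct values take the next consecutive integers.

3, 2, 1, 2, 4, 5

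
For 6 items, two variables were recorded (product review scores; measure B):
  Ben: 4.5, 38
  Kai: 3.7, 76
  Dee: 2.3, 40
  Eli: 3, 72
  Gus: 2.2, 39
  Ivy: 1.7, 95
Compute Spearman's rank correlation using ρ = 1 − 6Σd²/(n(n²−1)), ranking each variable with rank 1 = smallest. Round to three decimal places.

-0.429

Ranks of variable 1: 6, 5, 3, 4, 2, 1
Ranks of variable 2: 1, 5, 3, 4, 2, 6
d = r₁ − r₂: 5, 0, 0, 0, 0, -5
d²: 25, 0, 0, 0, 0, 25; Σd² = 50
ρ = 1 − 6·50/(6·35) = 1 − 300/210 = -0.429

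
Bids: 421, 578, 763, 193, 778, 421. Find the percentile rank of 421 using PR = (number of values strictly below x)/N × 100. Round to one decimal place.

N = 6.
Strictly below 421: 1. Equal to 421: 2.
PR = 1/6 × 100 = 16.7

16.7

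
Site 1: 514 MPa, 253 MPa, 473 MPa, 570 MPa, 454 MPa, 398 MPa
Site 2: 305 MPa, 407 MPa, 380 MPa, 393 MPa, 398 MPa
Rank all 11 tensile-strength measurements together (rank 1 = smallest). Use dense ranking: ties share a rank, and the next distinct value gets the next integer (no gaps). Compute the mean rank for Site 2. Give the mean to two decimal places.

Sorted (ascending): 253, 305, 380, 393, 398, 398, 407, 454, 473, 514, 570
The 2 values of 398 share dense rank 5.
Remaining distinct values take the next consecutive integers.
Site 2 values → pooled ranks: 305→2, 407→6, 380→3, 393→4, 398→5
Mean rank = (2 + 6 + 3 + 4 + 5) / 5 = 4.00

4.00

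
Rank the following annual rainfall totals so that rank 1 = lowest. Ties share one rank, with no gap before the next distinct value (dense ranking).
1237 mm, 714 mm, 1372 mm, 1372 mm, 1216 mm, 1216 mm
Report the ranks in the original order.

3, 1, 4, 4, 2, 2

Sorted (ascending): 714, 1216, 1216, 1237, 1372, 1372
The 2 values of 1216 share dense rank 2.
The 2 values of 1372 share dense rank 4.
Remaining distinct values take the next consecutive integers.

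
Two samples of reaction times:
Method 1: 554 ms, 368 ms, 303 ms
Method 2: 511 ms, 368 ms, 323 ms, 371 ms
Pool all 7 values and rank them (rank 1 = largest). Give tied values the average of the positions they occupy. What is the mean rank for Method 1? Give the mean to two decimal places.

4.17

Sorted (descending): 554, 511, 371, 368, 368, 323, 303
The 2 values of 368 occupy positions 4–5 → average rank (4+5)/2 = 4.5.
Method 1 values → pooled ranks: 554→1, 368→4.5, 303→7
Mean rank = (1 + 4.5 + 7) / 3 = 4.17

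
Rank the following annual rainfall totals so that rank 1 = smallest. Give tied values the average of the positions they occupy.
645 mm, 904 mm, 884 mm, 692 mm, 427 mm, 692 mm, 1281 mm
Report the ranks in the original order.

2, 6, 5, 3.5, 1, 3.5, 7

Sorted (ascending): 427, 645, 692, 692, 884, 904, 1281
The 2 values of 692 occupy positions 3–4 → average rank (3+4)/2 = 3.5.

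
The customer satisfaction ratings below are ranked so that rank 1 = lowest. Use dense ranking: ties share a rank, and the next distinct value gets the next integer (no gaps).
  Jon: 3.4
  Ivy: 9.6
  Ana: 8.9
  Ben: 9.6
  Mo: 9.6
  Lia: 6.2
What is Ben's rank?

Sorted (ascending): 3.4, 6.2, 8.9, 9.6, 9.6, 9.6
The 3 values of 9.6 share dense rank 4.
Remaining distinct values take the next consecutive integers.
Ben has value 9.6 → rank 4.

4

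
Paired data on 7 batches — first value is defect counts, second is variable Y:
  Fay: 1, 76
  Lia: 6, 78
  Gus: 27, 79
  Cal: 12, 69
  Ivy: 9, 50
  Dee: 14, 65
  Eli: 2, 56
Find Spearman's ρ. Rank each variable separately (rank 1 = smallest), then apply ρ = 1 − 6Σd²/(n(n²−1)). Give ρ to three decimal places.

0.214

Ranks of variable 1: 1, 3, 7, 5, 4, 6, 2
Ranks of variable 2: 5, 6, 7, 4, 1, 3, 2
d = r₁ − r₂: -4, -3, 0, 1, 3, 3, 0
d²: 16, 9, 0, 1, 9, 9, 0; Σd² = 44
ρ = 1 − 6·44/(7·48) = 1 − 264/336 = 0.214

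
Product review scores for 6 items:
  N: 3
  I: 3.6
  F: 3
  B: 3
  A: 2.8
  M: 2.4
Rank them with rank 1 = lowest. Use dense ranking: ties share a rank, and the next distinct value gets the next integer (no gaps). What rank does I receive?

Sorted (ascending): 2.4, 2.8, 3, 3, 3, 3.6
The 3 values of 3 share dense rank 3.
Remaining distinct values take the next consecutive integers.
I has value 3.6 → rank 4.

4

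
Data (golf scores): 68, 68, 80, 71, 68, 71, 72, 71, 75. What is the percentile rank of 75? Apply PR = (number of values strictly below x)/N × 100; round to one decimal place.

N = 9.
Strictly below 75: 7. Equal to 75: 1.
PR = 7/9 × 100 = 77.8

77.8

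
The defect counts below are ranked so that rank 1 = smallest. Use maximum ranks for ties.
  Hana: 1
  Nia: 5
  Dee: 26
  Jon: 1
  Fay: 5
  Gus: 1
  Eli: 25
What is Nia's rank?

Sorted (ascending): 1, 1, 1, 5, 5, 25, 26
The 3 values of 1 occupy positions 1–3 → each gets rank 3.
The 2 values of 5 occupy positions 4–5 → each gets rank 5.
Nia has value 5 → rank 5.

5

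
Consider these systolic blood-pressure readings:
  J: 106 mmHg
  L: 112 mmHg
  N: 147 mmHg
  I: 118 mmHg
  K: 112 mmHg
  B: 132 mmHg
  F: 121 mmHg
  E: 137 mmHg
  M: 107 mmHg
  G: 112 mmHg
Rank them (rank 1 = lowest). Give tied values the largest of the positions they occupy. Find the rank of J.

1

Sorted (ascending): 106, 107, 112, 112, 112, 118, 121, 132, 137, 147
The 3 values of 112 occupy positions 3–5 → each gets rank 5.
J has value 106 mmHg → rank 1.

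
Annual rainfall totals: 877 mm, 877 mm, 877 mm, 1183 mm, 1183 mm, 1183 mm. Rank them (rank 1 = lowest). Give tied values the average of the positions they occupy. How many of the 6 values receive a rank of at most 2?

3

Sorted (ascending): 877, 877, 877, 1183, 1183, 1183
The 3 values of 877 occupy positions 1–3 → average rank 2.
The 3 values of 1183 occupy positions 4–6 → average rank 5.
Ranks ≤ 2: {2, 2, 2} → 3 values.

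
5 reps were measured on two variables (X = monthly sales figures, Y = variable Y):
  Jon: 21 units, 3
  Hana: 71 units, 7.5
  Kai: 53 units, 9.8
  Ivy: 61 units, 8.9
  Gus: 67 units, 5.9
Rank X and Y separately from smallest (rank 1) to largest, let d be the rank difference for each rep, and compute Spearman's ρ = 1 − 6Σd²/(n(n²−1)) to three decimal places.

0.100

Ranks of variable 1: 1, 5, 2, 3, 4
Ranks of variable 2: 1, 3, 5, 4, 2
d = r₁ − r₂: 0, 2, -3, -1, 2
d²: 0, 4, 9, 1, 4; Σd² = 18
ρ = 1 − 6·18/(5·24) = 1 − 108/120 = 0.100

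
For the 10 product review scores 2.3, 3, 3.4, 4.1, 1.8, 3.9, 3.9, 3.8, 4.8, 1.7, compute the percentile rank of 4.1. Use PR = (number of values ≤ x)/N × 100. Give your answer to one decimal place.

90.0

N = 10.
Strictly below 4.1: 8. Equal to 4.1: 1.
PR = 9/10 × 100 = 90.0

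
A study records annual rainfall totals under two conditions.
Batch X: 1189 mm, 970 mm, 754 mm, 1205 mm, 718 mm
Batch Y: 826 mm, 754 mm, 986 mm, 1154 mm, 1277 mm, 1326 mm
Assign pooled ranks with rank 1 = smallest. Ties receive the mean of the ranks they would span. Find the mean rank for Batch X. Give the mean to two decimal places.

5.10

Sorted (ascending): 718, 754, 754, 826, 970, 986, 1154, 1189, 1205, 1277, 1326
The 2 values of 754 occupy positions 2–3 → average rank (2+3)/2 = 2.5.
Batch X values → pooled ranks: 1189→8, 970→5, 754→2.5, 1205→9, 718→1
Mean rank = (8 + 5 + 2.5 + 9 + 1) / 5 = 5.10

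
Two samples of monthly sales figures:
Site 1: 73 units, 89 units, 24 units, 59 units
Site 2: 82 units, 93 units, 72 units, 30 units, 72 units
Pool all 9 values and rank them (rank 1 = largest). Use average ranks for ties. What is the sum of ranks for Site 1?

Sorted (descending): 93, 89, 82, 73, 72, 72, 59, 30, 24
The 2 values of 72 occupy positions 5–6 → average rank (5+6)/2 = 5.5.
Site 1 values → pooled ranks: 73→4, 89→2, 24→9, 59→7
Rank sum = 4 + 2 + 9 + 7 = 22

22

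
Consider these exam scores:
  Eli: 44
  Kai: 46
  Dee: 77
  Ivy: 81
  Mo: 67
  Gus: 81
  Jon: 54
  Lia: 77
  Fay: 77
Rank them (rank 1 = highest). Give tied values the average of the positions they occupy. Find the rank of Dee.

4

Sorted (descending): 81, 81, 77, 77, 77, 67, 54, 46, 44
The 2 values of 81 occupy positions 1–2 → average rank (1+2)/2 = 1.5.
The 3 values of 77 occupy positions 3–5 → average rank 4.
Dee has value 77 → rank 4.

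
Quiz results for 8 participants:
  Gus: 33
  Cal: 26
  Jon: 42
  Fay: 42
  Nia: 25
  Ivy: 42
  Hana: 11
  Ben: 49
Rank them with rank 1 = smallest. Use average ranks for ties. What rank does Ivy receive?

6

Sorted (ascending): 11, 25, 26, 33, 42, 42, 42, 49
The 3 values of 42 occupy positions 5–7 → average rank 6.
Ivy has value 42 → rank 6.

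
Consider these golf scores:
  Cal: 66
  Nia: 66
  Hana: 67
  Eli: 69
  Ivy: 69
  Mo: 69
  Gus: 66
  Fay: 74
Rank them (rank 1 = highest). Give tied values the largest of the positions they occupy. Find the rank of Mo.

4

Sorted (descending): 74, 69, 69, 69, 67, 66, 66, 66
The 3 values of 69 occupy positions 2–4 → each gets rank 4.
The 3 values of 66 occupy positions 6–8 → each gets rank 8.
Mo has value 69 → rank 4.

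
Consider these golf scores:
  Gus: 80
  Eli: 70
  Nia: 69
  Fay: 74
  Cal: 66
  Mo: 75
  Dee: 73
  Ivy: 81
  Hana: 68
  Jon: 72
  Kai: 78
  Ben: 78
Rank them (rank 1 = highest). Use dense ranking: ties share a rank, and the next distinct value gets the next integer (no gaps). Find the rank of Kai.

3

Sorted (descending): 81, 80, 78, 78, 75, 74, 73, 72, 70, 69, 68, 66
The 2 values of 78 share dense rank 3.
Remaining distinct values take the next consecutive integers.
Kai has value 78 → rank 3.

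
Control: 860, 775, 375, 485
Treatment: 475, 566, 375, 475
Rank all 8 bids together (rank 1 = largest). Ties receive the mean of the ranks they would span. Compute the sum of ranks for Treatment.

21.5

Sorted (descending): 860, 775, 566, 485, 475, 475, 375, 375
The 2 values of 475 occupy positions 5–6 → average rank (5+6)/2 = 5.5.
The 2 values of 375 occupy positions 7–8 → average rank (7+8)/2 = 7.5.
Treatment values → pooled ranks: 475→5.5, 566→3, 375→7.5, 475→5.5
Rank sum = 5.5 + 3 + 7.5 + 5.5 = 21.5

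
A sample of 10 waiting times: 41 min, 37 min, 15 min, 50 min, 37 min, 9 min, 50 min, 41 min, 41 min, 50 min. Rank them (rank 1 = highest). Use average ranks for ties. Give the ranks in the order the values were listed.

Sorted (descending): 50, 50, 50, 41, 41, 41, 37, 37, 15, 9
The 3 values of 50 occupy positions 1–3 → average rank 2.
The 3 values of 41 occupy positions 4–6 → average rank 5.
The 2 values of 37 occupy positions 7–8 → average rank (7+8)/2 = 7.5.

5, 7.5, 9, 2, 7.5, 10, 2, 5, 5, 2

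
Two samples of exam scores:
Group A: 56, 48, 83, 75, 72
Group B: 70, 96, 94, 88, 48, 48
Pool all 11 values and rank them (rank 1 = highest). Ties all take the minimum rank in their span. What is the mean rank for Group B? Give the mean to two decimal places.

Sorted (descending): 96, 94, 88, 83, 75, 72, 70, 56, 48, 48, 48
The 3 values of 48 occupy positions 9–11 → each gets rank 9.
Group B values → pooled ranks: 70→7, 96→1, 94→2, 88→3, 48→9, 48→9
Mean rank = (7 + 1 + 2 + 3 + 9 + 9) / 6 = 5.17

5.17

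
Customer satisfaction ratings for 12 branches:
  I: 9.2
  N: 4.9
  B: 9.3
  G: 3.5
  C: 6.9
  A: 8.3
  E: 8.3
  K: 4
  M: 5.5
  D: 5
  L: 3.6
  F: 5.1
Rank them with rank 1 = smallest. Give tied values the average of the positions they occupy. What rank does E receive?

Sorted (ascending): 3.5, 3.6, 4, 4.9, 5, 5.1, 5.5, 6.9, 8.3, 8.3, 9.2, 9.3
The 2 values of 8.3 occupy positions 9–10 → average rank (9+10)/2 = 9.5.
E has value 8.3 → rank 9.5.

9.5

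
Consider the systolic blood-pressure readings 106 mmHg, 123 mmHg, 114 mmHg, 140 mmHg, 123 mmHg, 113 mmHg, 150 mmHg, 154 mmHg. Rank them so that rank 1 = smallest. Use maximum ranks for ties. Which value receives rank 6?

Sorted (ascending): 106, 113, 114, 123, 123, 140, 150, 154
The 2 values of 123 occupy positions 4–5 → each gets rank 5.
Rank 6 → value 140.

140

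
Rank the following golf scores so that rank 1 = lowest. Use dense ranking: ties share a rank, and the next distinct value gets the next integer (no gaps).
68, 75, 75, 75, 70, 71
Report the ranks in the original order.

Sorted (ascending): 68, 70, 71, 75, 75, 75
The 3 values of 75 share dense rank 4.
Remaining distinct values take the next consecutive integers.

1, 4, 4, 4, 2, 3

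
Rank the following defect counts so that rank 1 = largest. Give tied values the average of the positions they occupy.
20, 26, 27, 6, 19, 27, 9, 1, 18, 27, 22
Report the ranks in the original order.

6, 4, 2, 10, 7, 2, 9, 11, 8, 2, 5

Sorted (descending): 27, 27, 27, 26, 22, 20, 19, 18, 9, 6, 1
The 3 values of 27 occupy positions 1–3 → average rank 2.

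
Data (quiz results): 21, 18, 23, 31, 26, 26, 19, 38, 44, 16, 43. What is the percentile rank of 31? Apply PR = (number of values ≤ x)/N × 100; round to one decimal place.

N = 11.
Strictly below 31: 7. Equal to 31: 1.
PR = 8/11 × 100 = 72.7

72.7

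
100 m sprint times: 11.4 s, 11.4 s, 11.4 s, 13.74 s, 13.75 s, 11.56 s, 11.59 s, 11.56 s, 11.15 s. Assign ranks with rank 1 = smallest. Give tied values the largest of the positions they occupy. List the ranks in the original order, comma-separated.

Sorted (ascending): 11.15, 11.4, 11.4, 11.4, 11.56, 11.56, 11.59, 13.74, 13.75
The 3 values of 11.4 occupy positions 2–4 → each gets rank 4.
The 2 values of 11.56 occupy positions 5–6 → each gets rank 6.

4, 4, 4, 8, 9, 6, 7, 6, 1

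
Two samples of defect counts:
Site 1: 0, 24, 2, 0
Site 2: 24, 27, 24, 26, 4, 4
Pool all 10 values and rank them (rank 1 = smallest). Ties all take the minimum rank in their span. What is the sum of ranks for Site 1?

Sorted (ascending): 0, 0, 2, 4, 4, 24, 24, 24, 26, 27
The 2 values of 0 occupy positions 1–2 → each gets rank 1.
The 2 values of 4 occupy positions 4–5 → each gets rank 4.
The 3 values of 24 occupy positions 6–8 → each gets rank 6.
Site 1 values → pooled ranks: 0→1, 24→6, 2→3, 0→1
Rank sum = 1 + 6 + 3 + 1 = 11

11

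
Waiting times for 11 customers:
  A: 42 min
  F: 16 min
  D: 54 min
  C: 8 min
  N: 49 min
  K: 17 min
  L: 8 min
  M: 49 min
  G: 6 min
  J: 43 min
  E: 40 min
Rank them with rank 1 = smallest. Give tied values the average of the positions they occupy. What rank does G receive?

1

Sorted (ascending): 6, 8, 8, 16, 17, 40, 42, 43, 49, 49, 54
The 2 values of 8 occupy positions 2–3 → average rank (2+3)/2 = 2.5.
The 2 values of 49 occupy positions 9–10 → average rank (9+10)/2 = 9.5.
G has value 6 min → rank 1.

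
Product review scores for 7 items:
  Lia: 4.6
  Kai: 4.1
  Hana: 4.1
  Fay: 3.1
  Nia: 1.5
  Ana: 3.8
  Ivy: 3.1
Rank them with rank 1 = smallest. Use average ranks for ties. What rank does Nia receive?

Sorted (ascending): 1.5, 3.1, 3.1, 3.8, 4.1, 4.1, 4.6
The 2 values of 3.1 occupy positions 2–3 → average rank (2+3)/2 = 2.5.
The 2 values of 4.1 occupy positions 5–6 → average rank (5+6)/2 = 5.5.
Nia has value 1.5 → rank 1.

1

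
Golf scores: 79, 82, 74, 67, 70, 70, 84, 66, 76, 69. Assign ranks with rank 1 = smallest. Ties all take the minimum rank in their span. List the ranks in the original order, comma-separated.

8, 9, 6, 2, 4, 4, 10, 1, 7, 3

Sorted (ascending): 66, 67, 69, 70, 70, 74, 76, 79, 82, 84
The 2 values of 70 occupy positions 4–5 → each gets rank 4.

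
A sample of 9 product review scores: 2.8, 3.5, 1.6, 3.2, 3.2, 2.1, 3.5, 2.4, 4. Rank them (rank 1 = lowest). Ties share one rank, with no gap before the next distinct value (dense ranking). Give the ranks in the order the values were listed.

Sorted (ascending): 1.6, 2.1, 2.4, 2.8, 3.2, 3.2, 3.5, 3.5, 4
The 2 values of 3.2 share dense rank 5.
The 2 values of 3.5 share dense rank 6.
Remaining distinct values take the next consecutive integers.

4, 6, 1, 5, 5, 2, 6, 3, 7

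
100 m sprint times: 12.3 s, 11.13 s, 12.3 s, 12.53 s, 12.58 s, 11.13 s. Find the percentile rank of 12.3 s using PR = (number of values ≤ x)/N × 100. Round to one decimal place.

66.7

N = 6.
Strictly below 12.3: 2. Equal to 12.3: 2.
PR = 4/6 × 100 = 66.7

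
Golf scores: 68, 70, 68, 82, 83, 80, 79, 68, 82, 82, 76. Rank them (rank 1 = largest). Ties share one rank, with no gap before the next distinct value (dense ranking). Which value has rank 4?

Sorted (descending): 83, 82, 82, 82, 80, 79, 76, 70, 68, 68, 68
The 3 values of 82 share dense rank 2.
The 3 values of 68 share dense rank 7.
Remaining distinct values take the next consecutive integers.
Rank 4 → value 79.

79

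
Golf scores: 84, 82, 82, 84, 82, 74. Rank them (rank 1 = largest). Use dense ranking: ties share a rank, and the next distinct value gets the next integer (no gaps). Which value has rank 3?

Sorted (descending): 84, 84, 82, 82, 82, 74
The 2 values of 84 share dense rank 1.
The 3 values of 82 share dense rank 2.
Remaining distinct values take the next consecutive integers.
Rank 3 → value 74.

74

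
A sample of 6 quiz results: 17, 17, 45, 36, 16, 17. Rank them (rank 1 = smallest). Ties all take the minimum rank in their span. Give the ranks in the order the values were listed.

2, 2, 6, 5, 1, 2

Sorted (ascending): 16, 17, 17, 17, 36, 45
The 3 values of 17 occupy positions 2–4 → each gets rank 2.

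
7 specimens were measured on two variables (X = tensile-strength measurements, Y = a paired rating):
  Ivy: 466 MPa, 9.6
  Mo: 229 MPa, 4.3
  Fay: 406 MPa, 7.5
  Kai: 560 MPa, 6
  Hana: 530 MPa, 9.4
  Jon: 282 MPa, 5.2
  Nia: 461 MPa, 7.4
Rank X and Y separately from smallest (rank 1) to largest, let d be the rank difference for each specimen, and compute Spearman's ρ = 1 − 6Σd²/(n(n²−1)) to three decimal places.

0.571

Ranks of variable 1: 5, 1, 3, 7, 6, 2, 4
Ranks of variable 2: 7, 1, 5, 3, 6, 2, 4
d = r₁ − r₂: -2, 0, -2, 4, 0, 0, 0
d²: 4, 0, 4, 16, 0, 0, 0; Σd² = 24
ρ = 1 − 6·24/(7·48) = 1 − 144/336 = 0.571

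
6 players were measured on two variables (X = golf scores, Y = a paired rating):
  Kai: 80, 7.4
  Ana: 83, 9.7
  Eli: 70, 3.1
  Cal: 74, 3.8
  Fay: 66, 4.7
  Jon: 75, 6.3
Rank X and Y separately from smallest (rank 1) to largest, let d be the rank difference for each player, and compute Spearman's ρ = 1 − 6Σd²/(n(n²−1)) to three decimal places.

Ranks of variable 1: 5, 6, 2, 3, 1, 4
Ranks of variable 2: 5, 6, 1, 2, 3, 4
d = r₁ − r₂: 0, 0, 1, 1, -2, 0
d²: 0, 0, 1, 1, 4, 0; Σd² = 6
ρ = 1 − 6·6/(6·35) = 1 − 36/210 = 0.829

0.829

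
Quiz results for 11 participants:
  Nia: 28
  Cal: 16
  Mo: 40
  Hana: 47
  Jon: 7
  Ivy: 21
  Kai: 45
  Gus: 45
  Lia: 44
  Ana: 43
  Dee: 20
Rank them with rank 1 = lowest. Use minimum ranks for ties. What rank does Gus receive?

Sorted (ascending): 7, 16, 20, 21, 28, 40, 43, 44, 45, 45, 47
The 2 values of 45 occupy positions 9–10 → each gets rank 9.
Gus has value 45 → rank 9.

9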